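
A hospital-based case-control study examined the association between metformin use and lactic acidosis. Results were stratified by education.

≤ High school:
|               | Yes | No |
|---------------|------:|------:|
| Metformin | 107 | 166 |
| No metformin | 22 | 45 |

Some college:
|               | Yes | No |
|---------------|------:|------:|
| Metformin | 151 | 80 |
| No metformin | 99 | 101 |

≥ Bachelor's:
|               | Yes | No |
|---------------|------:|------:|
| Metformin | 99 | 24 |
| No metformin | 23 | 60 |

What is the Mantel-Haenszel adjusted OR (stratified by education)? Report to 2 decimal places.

OR_MH = Σ(aᵢdᵢ/nᵢ) / Σ(bᵢcᵢ/nᵢ), where nᵢ is the stratum total.
Stratum 1 (≤ High school): n = 340; a·d/n = 107·45/340 = 14.1618; b·c/n = 166·22/340 = 10.7412
Stratum 2 (Some college): n = 431; a·d/n = 151·101/431 = 35.3852; b·c/n = 80·99/431 = 18.3759
Stratum 3 (≥ Bachelor's): n = 206; a·d/n = 99·60/206 = 28.8350; b·c/n = 24·23/206 = 2.6796
OR_MH = (14.1618 + 35.3852 + 28.8350) / (10.7412 + 18.3759 + 2.6796) = 78.3819 / 31.7967 = 2.46510

2.47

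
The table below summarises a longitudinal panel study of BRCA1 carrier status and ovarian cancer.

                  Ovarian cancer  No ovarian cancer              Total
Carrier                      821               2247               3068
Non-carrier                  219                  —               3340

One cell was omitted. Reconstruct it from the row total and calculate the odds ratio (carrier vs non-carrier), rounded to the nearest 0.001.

5.207

The missing cell is in the unexposed row: 3340 − 219 = 3121.
So a = 821, b = 2247, c = 219, d = 3121.
OR = (a·d)/(b·c) = (821 × 3121) / (2247 × 219) = 2562341 / 492093 = 5.20703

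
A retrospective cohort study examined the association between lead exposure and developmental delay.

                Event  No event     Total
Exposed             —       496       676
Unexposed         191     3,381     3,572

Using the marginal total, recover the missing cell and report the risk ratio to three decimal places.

4.980

The missing cell is in the exposed row: 676 − 496 = 180.
So a = 180, b = 496, c = 191, d = 3381.
RR = [a/(a+b)] / [c/(c+d)] = (180/676) / (191/3572) = 0.26627/0.05347 = 4.97971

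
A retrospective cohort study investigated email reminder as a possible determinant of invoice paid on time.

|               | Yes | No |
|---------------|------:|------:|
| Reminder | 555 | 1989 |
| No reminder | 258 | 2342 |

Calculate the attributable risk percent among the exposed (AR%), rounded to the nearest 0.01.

Cells: a = 555, b = 1989, c = 258, d = 2342.
Risk in exposed = 555/2544 = 0.21816; risk in unexposed = 258/2600 = 0.09923.
RR = 0.21816/0.09923 = 2.19852
AR% = (RR − 1)/RR × 100 = (2.19852 − 1)/2.19852 × 100 = 54.5148%

54.51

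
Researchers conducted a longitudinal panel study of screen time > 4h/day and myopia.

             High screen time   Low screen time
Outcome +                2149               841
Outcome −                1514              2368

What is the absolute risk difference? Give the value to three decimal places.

Reading the table with exposure as columns: a = 2149 (High screen time, case), b = 1514 (High screen time, non-case), c = 841 (Low screen time, case), d = 2368.
Risk in exposed = 2149/3663 = 0.586678; risk in unexposed = 841/3209 = 0.262075.
Risk difference = 0.586678 − 0.262075 = 0.324602

0.325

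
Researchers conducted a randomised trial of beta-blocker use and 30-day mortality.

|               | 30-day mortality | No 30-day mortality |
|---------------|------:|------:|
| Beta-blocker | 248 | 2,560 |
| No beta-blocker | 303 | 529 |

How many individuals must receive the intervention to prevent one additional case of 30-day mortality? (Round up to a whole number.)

4

Risk in treated group = 248/2808 = 0.08832; risk in control = 303/832 = 0.36418.
Absolute risk reduction = 0.36418 − 0.08832 = 0.27586
NNT = 1 / ARR = 1 / 0.27586 = 3.625 → round up → 4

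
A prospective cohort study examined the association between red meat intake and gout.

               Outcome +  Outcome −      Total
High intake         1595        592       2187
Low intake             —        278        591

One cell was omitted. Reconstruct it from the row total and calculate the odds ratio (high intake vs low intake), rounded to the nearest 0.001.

2.393

The missing cell is in the unexposed row: 591 − 278 = 313.
So a = 1595, b = 592, c = 313, d = 278.
OR = (a·d)/(b·c) = (1595 × 278) / (592 × 313) = 443410 / 185296 = 2.39298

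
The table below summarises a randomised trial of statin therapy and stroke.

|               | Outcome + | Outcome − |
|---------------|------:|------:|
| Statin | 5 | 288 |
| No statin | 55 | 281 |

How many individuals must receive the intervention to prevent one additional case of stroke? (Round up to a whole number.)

7

Risk in treated group = 5/293 = 0.01706; risk in control = 55/336 = 0.16369.
Absolute risk reduction = 0.16369 − 0.01706 = 0.14663
NNT = 1 / ARR = 1 / 0.14663 = 6.820 → round up → 7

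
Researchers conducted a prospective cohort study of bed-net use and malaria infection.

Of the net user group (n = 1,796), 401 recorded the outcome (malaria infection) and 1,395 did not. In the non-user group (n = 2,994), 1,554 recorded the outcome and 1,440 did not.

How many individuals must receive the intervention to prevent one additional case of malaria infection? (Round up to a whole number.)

4

Risk in treated group = 401/1796 = 0.22327; risk in control = 1554/2994 = 0.51904.
Absolute risk reduction = 0.51904 − 0.22327 = 0.29576
NNT = 1 / ARR = 1 / 0.29576 = 3.381 → round up → 4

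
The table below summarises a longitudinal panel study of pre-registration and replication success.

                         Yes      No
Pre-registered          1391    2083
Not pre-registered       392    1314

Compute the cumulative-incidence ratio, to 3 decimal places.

Cells: a = 1391, b = 2083, c = 392, d = 1314.
Risk in exposed = 1391/3474 = 0.40040; risk in unexposed = 392/1706 = 0.22978.
RR = 0.40040 / 0.22978 = 1.74257
The risk among the exposed is 1.74 times that among the unexposed.

1.743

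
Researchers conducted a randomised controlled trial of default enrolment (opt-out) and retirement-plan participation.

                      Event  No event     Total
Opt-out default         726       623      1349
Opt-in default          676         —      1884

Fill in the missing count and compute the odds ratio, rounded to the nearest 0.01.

The missing cell is in the unexposed row: 1884 − 676 = 1208.
So a = 726, b = 623, c = 676, d = 1208.
OR = (a·d)/(b·c) = (726 × 1208) / (623 × 676) = 877008 / 421148 = 2.08242

2.08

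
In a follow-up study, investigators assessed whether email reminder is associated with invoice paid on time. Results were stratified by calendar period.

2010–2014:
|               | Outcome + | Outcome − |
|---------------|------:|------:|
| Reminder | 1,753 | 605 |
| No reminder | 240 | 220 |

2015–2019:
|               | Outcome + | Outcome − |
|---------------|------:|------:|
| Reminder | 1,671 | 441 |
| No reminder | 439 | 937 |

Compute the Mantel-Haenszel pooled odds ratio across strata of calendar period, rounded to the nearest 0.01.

5.47

OR_MH = Σ(aᵢdᵢ/nᵢ) / Σ(bᵢcᵢ/nᵢ), where nᵢ is the stratum total.
Stratum 1 (2010–2014): n = 2818; a·d/n = 1753·220/2818 = 136.8559; b·c/n = 605·240/2818 = 51.5259
Stratum 2 (2015–2019): n = 3488; a·d/n = 1671·937/3488 = 448.8896; b·c/n = 441·439/3488 = 55.5043
OR_MH = (136.8559 + 448.8896) / (51.5259 + 55.5043) = 585.7455 / 107.0302 = 5.47271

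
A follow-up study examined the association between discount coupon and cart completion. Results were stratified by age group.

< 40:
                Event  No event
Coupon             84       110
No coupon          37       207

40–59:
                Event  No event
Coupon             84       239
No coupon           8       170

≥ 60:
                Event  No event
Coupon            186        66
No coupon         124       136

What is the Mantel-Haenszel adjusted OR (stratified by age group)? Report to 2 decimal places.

OR_MH = Σ(aᵢdᵢ/nᵢ) / Σ(bᵢcᵢ/nᵢ), where nᵢ is the stratum total.
Stratum 1 (< 40): n = 438; a·d/n = 84·207/438 = 39.6986; b·c/n = 110·37/438 = 9.2922
Stratum 2 (40–59): n = 501; a·d/n = 84·170/501 = 28.5030; b·c/n = 239·8/501 = 3.8164
Stratum 3 (≥ 60): n = 512; a·d/n = 186·136/512 = 49.4062; b·c/n = 66·124/512 = 15.9844
OR_MH = (39.6986 + 28.5030 + 49.4062) / (9.2922 + 3.8164 + 15.9844) = 117.6079 / 29.0930 = 4.04248

4.04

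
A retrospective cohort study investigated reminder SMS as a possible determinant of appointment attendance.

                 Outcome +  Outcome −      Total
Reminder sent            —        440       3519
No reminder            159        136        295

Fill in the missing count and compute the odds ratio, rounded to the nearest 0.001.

The missing cell is in the exposed row: 3519 − 440 = 3079.
So a = 3079, b = 440, c = 159, d = 136.
OR = (a·d)/(b·c) = (3079 × 136) / (440 × 159) = 418744 / 69960 = 5.98548

5.985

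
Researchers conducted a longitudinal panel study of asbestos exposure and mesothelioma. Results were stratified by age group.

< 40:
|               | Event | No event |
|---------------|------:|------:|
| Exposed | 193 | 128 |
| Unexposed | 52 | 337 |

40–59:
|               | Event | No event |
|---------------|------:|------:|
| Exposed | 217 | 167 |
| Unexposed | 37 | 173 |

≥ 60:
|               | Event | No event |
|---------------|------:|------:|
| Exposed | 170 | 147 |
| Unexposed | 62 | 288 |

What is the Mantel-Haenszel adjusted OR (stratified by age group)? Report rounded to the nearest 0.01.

OR_MH = Σ(aᵢdᵢ/nᵢ) / Σ(bᵢcᵢ/nᵢ), where nᵢ is the stratum total.
Stratum 1 (< 40): n = 710; a·d/n = 193·337/710 = 91.6070; b·c/n = 128·52/710 = 9.3746
Stratum 2 (40–59): n = 594; a·d/n = 217·173/594 = 63.2003; b·c/n = 167·37/594 = 10.4024
Stratum 3 (≥ 60): n = 667; a·d/n = 170·288/667 = 73.4033; b·c/n = 147·62/667 = 13.6642
OR_MH = (91.6070 + 63.2003 + 73.4033) / (9.3746 + 10.4024 + 13.6642) = 228.2107 / 33.4412 = 6.82424

6.82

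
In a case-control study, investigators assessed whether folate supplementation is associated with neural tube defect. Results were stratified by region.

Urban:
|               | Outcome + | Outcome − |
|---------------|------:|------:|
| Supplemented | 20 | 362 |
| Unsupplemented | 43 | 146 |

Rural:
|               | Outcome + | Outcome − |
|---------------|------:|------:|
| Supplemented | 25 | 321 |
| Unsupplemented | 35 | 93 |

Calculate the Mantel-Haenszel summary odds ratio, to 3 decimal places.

0.197

OR_MH = Σ(aᵢdᵢ/nᵢ) / Σ(bᵢcᵢ/nᵢ), where nᵢ is the stratum total.
Stratum 1 (Urban): n = 571; a·d/n = 20·146/571 = 5.1138; b·c/n = 362·43/571 = 27.2609
Stratum 2 (Rural): n = 474; a·d/n = 25·93/474 = 4.9051; b·c/n = 321·35/474 = 23.7025
OR_MH = (5.1138 + 4.9051) / (27.2609 + 23.7025) = 10.0189 / 50.9635 = 0.19659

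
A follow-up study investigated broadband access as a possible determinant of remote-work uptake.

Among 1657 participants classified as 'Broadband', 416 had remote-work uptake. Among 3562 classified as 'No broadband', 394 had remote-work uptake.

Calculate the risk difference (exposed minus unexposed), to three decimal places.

From the description: a = 416, b = 1241, c = 394, d = 3168.
Risk in exposed = 416/1657 = 0.251056; risk in unexposed = 394/3562 = 0.110612.
Risk difference = 0.251056 − 0.110612 = 0.140444

0.140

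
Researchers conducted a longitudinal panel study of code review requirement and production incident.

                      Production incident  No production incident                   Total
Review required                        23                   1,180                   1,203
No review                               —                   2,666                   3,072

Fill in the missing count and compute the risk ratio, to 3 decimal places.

The missing cell is in the unexposed row: 3072 − 2666 = 406.
So a = 23, b = 1180, c = 406, d = 2666.
RR = [a/(a+b)] / [c/(c+d)] = (23/1203) / (406/3072) = 0.01912/0.13216 = 0.14466

0.145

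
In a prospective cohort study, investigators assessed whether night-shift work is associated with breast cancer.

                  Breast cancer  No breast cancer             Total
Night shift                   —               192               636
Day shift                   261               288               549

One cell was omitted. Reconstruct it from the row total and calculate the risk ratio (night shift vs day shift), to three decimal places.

The missing cell is in the exposed row: 636 − 192 = 444.
So a = 444, b = 192, c = 261, d = 288.
RR = [a/(a+b)] / [c/(c+d)] = (444/636) / (261/549) = 0.69811/0.47541 = 1.46845

1.468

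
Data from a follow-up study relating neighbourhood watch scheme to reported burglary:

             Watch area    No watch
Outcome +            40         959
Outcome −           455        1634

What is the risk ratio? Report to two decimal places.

0.22

Reading the table with exposure as columns: a = 40 (Watch area, case), b = 455 (Watch area, non-case), c = 959 (No watch, case), d = 1634.
Risk in exposed = 40/495 = 0.08081; risk in unexposed = 959/2593 = 0.36984.
RR = 0.08081 / 0.36984 = 0.21849
The risk is 78% lower among the exposed than among the unexposed.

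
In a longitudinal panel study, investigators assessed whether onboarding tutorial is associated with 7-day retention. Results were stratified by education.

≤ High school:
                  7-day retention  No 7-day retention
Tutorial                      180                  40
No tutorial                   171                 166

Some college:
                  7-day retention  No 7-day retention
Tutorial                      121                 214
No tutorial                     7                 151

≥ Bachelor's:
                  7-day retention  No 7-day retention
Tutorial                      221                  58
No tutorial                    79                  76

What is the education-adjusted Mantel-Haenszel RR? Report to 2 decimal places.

RR_MH = Σ(aᵢ·n₀ᵢ/nᵢ) / Σ(cᵢ·n₁ᵢ/nᵢ), with n₁ᵢ = aᵢ+bᵢ (exposed), n₀ᵢ = cᵢ+dᵢ (unexposed), nᵢ = n₁ᵢ+n₀ᵢ.
Stratum 1 (≤ High school): n₁ = 220, n₀ = 337, n = 557; a·n₀/n = 180·337/557 = 108.9048; c·n₁/n = 171·220/557 = 67.5404
Stratum 2 (Some college): n₁ = 335, n₀ = 158, n = 493; a·n₀/n = 121·158/493 = 38.7789; c·n₁/n = 7·335/493 = 4.7566
Stratum 3 (≥ Bachelor's): n₁ = 279, n₀ = 155, n = 434; a·n₀/n = 221·155/434 = 78.9286; c·n₁/n = 79·279/434 = 50.7857
RR_MH = (108.9048 + 38.7789 + 78.9286) / (67.5404 + 4.7566 + 50.7857) = 226.6123 / 123.0827 = 1.84114

1.84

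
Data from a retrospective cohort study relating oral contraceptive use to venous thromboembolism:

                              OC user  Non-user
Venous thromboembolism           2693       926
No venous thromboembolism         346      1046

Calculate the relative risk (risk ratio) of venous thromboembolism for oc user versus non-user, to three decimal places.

1.887

Reading the table with exposure as columns: a = 2693 (OC user, case), b = 346 (OC user, non-case), c = 926 (Non-user, case), d = 1046.
Risk in exposed = 2693/3039 = 0.88615; risk in unexposed = 926/1972 = 0.46957.
RR = 0.88615 / 0.46957 = 1.88713
The risk among the exposed is 1.89 times that among the unexposed.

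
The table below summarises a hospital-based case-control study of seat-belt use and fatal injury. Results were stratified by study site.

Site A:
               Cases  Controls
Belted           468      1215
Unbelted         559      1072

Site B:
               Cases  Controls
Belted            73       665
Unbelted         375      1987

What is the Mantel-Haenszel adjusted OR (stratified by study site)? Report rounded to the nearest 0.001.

0.694

OR_MH = Σ(aᵢdᵢ/nᵢ) / Σ(bᵢcᵢ/nᵢ), where nᵢ is the stratum total.
Stratum 1 (Site A): n = 3314; a·d/n = 468·1072/3314 = 151.3868; b·c/n = 1215·559/3314 = 204.9442
Stratum 2 (Site B): n = 3100; a·d/n = 73·1987/3100 = 46.7906; b·c/n = 665·375/3100 = 80.4435
OR_MH = (151.3868 + 46.7906) / (204.9442 + 80.4435) = 198.1775 / 285.3877 = 0.69441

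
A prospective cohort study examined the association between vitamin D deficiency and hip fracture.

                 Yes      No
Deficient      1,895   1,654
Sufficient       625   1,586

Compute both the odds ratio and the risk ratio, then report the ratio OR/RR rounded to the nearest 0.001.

1.539

Cells: a = 1895, b = 1654, c = 625, d = 1586.
OR = (1895·1586)/(1654·625) = 3005470/1033750 = 2.90735
Risk in exposed = 1895/3549 = 0.53395; risk in unexposed = 625/2211 = 0.28268; RR = 1.88891
OR/RR = 2.90735 / 1.88891 = 1.53916
The outcome is not rare, so the OR lies further from 1 than the RR.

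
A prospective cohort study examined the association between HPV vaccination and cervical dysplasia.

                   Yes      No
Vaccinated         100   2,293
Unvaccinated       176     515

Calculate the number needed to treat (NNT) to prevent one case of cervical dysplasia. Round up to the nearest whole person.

Risk in treated group = 100/2393 = 0.04179; risk in control = 176/691 = 0.25470.
Absolute risk reduction = 0.25470 − 0.04179 = 0.21291
NNT = 1 / ARR = 1 / 0.21291 = 4.697 → round up → 5

5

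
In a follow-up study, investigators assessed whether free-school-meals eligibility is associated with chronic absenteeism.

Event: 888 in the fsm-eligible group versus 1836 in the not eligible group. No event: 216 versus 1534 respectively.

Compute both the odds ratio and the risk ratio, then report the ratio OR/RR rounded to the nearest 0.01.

From the description: a = 888, b = 216, c = 1836, d = 1534.
OR = (888·1534)/(216·1836) = 1362192/396576 = 3.43488
Risk in exposed = 888/1104 = 0.80435; risk in unexposed = 1836/3370 = 0.54481; RR = 1.47639
OR/RR = 3.43488 / 1.47639 = 2.32654
The outcome is not rare, so the OR lies further from 1 than the RR.

2.33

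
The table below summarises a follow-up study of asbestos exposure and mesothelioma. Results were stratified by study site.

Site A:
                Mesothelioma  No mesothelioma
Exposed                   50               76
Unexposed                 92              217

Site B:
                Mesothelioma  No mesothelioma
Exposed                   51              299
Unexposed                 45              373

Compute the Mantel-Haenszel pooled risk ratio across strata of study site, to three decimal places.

1.342

RR_MH = Σ(aᵢ·n₀ᵢ/nᵢ) / Σ(cᵢ·n₁ᵢ/nᵢ), with n₁ᵢ = aᵢ+bᵢ (exposed), n₀ᵢ = cᵢ+dᵢ (unexposed), nᵢ = n₁ᵢ+n₀ᵢ.
Stratum 1 (Site A): n₁ = 126, n₀ = 309, n = 435; a·n₀/n = 50·309/435 = 35.5172; c·n₁/n = 92·126/435 = 26.6483
Stratum 2 (Site B): n₁ = 350, n₀ = 418, n = 768; a·n₀/n = 51·418/768 = 27.7578; c·n₁/n = 45·350/768 = 20.5078
RR_MH = (35.5172 + 27.7578) / (26.6483 + 20.5078) = 63.2751 / 47.1561 = 1.34182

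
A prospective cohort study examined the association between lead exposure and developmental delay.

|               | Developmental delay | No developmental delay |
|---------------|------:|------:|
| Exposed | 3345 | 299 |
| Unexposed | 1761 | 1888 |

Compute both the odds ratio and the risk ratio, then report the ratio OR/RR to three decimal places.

Cells: a = 3345, b = 299, c = 1761, d = 1888.
OR = (3345·1888)/(299·1761) = 6315360/526539 = 11.99410
Risk in exposed = 3345/3644 = 0.91795; risk in unexposed = 1761/3649 = 0.48260; RR = 1.90210
OR/RR = 11.99410 / 1.90210 = 6.30573
The outcome is not rare, so the OR lies further from 1 than the RR.

6.306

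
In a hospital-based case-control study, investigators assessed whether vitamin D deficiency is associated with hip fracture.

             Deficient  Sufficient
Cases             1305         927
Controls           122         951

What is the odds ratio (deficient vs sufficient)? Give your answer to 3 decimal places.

10.974

Reading the table with exposure as columns: a = 1305 (Deficient, case), b = 122 (Deficient, non-case), c = 927 (Sufficient, case), d = 951.
OR = (a·d)/(b·c) = (1305 × 951) / (122 × 927) = 1241055 / 113094 = 10.97366
The odds of hip fracture are about 10.97 times as high in the deficient group.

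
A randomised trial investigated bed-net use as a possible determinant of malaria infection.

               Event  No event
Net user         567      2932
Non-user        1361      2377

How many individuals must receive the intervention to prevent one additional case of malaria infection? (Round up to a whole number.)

5

Risk in treated group = 567/3499 = 0.16205; risk in control = 1361/3738 = 0.36410.
Absolute risk reduction = 0.36410 − 0.16205 = 0.20205
NNT = 1 / ARR = 1 / 0.20205 = 4.949 → round up → 5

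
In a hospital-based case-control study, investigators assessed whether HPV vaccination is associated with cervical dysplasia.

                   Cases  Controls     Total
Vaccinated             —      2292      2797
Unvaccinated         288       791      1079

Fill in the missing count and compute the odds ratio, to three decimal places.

The missing cell is in the exposed row: 2797 − 2292 = 505.
So a = 505, b = 2292, c = 288, d = 791.
OR = (a·d)/(b·c) = (505 × 791) / (2292 × 288) = 399455 / 660096 = 0.60515

0.605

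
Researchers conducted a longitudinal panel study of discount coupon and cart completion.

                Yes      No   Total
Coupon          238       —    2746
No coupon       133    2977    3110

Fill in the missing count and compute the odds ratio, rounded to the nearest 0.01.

2.12

The missing cell is in the exposed row: 2746 − 238 = 2508.
So a = 238, b = 2508, c = 133, d = 2977.
OR = (a·d)/(b·c) = (238 × 2977) / (2508 × 133) = 708526 / 333564 = 2.12411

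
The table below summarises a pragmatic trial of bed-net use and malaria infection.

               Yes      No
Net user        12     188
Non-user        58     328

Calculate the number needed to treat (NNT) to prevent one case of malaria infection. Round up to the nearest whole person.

12

Risk in treated group = 12/200 = 0.06000; risk in control = 58/386 = 0.15026.
Absolute risk reduction = 0.15026 − 0.06000 = 0.09026
NNT = 1 / ARR = 1 / 0.09026 = 11.079 → round up → 12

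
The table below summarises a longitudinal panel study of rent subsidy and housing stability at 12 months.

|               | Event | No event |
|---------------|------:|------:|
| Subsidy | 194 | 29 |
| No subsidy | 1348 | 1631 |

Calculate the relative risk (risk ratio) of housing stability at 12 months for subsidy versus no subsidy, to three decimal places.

1.923

Cells: a = 194, b = 29, c = 1348, d = 1631.
Risk in exposed = 194/223 = 0.86996; risk in unexposed = 1348/2979 = 0.45250.
RR = 0.86996 / 0.45250 = 1.92255
The risk among the exposed is 1.92 times that among the unexposed.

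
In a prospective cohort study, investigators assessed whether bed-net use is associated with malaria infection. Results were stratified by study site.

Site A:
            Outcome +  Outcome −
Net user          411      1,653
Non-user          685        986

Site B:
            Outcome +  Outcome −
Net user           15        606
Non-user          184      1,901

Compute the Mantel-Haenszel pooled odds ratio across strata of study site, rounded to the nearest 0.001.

OR_MH = Σ(aᵢdᵢ/nᵢ) / Σ(bᵢcᵢ/nᵢ), where nᵢ is the stratum total.
Stratum 1 (Site A): n = 3735; a·d/n = 411·986/3735 = 108.4996; b·c/n = 1653·685/3735 = 303.1606
Stratum 2 (Site B): n = 2706; a·d/n = 15·1901/2706 = 10.5377; b·c/n = 606·184/2706 = 41.2062
OR_MH = (108.4996 + 10.5377) / (303.1606 + 41.2062) = 119.0373 / 344.3669 = 0.34567

0.346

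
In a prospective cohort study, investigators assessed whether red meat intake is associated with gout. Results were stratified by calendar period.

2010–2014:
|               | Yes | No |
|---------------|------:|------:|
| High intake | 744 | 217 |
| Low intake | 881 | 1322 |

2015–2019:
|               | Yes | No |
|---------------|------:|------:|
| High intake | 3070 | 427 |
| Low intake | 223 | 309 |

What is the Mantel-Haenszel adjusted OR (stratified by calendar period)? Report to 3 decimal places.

6.499

OR_MH = Σ(aᵢdᵢ/nᵢ) / Σ(bᵢcᵢ/nᵢ), where nᵢ is the stratum total.
Stratum 1 (2010–2014): n = 3164; a·d/n = 744·1322/3164 = 310.8622; b·c/n = 217·881/3164 = 60.4226
Stratum 2 (2015–2019): n = 4029; a·d/n = 3070·309/4029 = 235.4505; b·c/n = 427·223/4029 = 23.6339
OR_MH = (310.8622 + 235.4505) / (60.4226 + 23.6339) = 546.3127 / 84.0565 = 6.49935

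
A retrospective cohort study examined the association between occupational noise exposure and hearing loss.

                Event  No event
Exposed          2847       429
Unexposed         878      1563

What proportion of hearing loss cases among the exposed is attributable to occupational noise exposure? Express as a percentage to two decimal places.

Cells: a = 2847, b = 429, c = 878, d = 1563.
Risk in exposed = 2847/3276 = 0.86905; risk in unexposed = 878/2441 = 0.35969.
RR = 0.86905/0.35969 = 2.41611
AR% = (RR − 1)/RR × 100 = (2.41611 − 1)/2.41611 × 100 = 58.6112%

58.61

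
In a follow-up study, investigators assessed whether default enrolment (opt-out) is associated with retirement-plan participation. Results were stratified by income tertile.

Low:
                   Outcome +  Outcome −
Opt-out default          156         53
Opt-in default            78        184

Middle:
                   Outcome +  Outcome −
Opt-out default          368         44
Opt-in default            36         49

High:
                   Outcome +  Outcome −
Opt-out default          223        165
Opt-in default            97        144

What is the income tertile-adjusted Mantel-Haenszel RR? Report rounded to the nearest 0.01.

RR_MH = Σ(aᵢ·n₀ᵢ/nᵢ) / Σ(cᵢ·n₁ᵢ/nᵢ), with n₁ᵢ = aᵢ+bᵢ (exposed), n₀ᵢ = cᵢ+dᵢ (unexposed), nᵢ = n₁ᵢ+n₀ᵢ.
Stratum 1 (Low): n₁ = 209, n₀ = 262, n = 471; a·n₀/n = 156·262/471 = 86.7771; c·n₁/n = 78·209/471 = 34.6115
Stratum 2 (Middle): n₁ = 412, n₀ = 85, n = 497; a·n₀/n = 368·85/497 = 62.9376; c·n₁/n = 36·412/497 = 29.8431
Stratum 3 (High): n₁ = 388, n₀ = 241, n = 629; a·n₀/n = 223·241/629 = 85.4420; c·n₁/n = 97·388/629 = 59.8347
RR_MH = (86.7771 + 62.9376 + 85.4420) / (34.6115 + 29.8431 + 59.8347) = 235.1567 / 124.2892 = 1.89201

1.89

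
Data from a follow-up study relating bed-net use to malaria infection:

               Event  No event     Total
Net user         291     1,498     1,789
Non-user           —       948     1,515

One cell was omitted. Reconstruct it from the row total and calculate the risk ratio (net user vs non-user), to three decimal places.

0.435

The missing cell is in the unexposed row: 1515 − 948 = 567.
So a = 291, b = 1498, c = 567, d = 948.
RR = [a/(a+b)] / [c/(c+d)] = (291/1789) / (567/1515) = 0.16266/0.37426 = 0.43462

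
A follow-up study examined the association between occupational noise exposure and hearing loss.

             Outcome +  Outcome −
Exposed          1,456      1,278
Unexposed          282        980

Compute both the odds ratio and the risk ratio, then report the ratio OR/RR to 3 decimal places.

Cells: a = 1456, b = 1278, c = 282, d = 980.
OR = (1456·980)/(1278·282) = 1426880/360396 = 3.95920
Risk in exposed = 1456/2734 = 0.53255; risk in unexposed = 282/1262 = 0.22345; RR = 2.38327
OR/RR = 3.95920 / 2.38327 = 1.66125
The outcome is not rare, so the OR lies further from 1 than the RR.

1.661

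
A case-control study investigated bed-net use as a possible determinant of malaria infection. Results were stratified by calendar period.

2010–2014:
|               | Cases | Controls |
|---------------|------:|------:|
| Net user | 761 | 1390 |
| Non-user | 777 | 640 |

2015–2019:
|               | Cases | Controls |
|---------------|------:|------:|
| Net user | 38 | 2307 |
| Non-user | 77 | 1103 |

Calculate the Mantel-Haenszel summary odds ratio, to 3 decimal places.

0.420

OR_MH = Σ(aᵢdᵢ/nᵢ) / Σ(bᵢcᵢ/nᵢ), where nᵢ is the stratum total.
Stratum 1 (2010–2014): n = 3568; a·d/n = 761·640/3568 = 136.5022; b·c/n = 1390·777/3568 = 302.6990
Stratum 2 (2015–2019): n = 3525; a·d/n = 38·1103/3525 = 11.8905; b·c/n = 2307·77/3525 = 50.3940
OR_MH = (136.5022 + 11.8905) / (302.6990 + 50.3940) = 148.3927 / 353.0930 = 0.42027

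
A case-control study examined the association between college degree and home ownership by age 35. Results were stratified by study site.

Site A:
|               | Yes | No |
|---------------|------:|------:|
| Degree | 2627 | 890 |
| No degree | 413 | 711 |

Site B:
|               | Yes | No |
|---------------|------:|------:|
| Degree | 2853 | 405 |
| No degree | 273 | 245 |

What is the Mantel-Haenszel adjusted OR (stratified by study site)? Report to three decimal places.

OR_MH = Σ(aᵢdᵢ/nᵢ) / Σ(bᵢcᵢ/nᵢ), where nᵢ is the stratum total.
Stratum 1 (Site A): n = 4641; a·d/n = 2627·711/4641 = 402.4557; b·c/n = 890·413/4641 = 79.2006
Stratum 2 (Site B): n = 3776; a·d/n = 2853·245/3776 = 185.1126; b·c/n = 405·273/3776 = 29.2810
OR_MH = (402.4557 + 185.1126) / (79.2006 + 29.2810) = 587.5683 / 108.4816 = 5.41629

5.416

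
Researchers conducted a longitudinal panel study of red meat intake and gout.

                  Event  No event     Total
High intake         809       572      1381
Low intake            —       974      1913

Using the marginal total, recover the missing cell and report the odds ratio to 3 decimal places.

1.467

The missing cell is in the unexposed row: 1913 − 974 = 939.
So a = 809, b = 572, c = 939, d = 974.
OR = (a·d)/(b·c) = (809 × 974) / (572 × 939) = 787966 / 537108 = 1.46705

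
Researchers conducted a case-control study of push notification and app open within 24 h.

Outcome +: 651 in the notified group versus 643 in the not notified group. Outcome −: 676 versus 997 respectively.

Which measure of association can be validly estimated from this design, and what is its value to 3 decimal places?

1.493

From the description: a = 651, b = 676, c = 643, d = 997.
This is a case-control study: participants were sampled on outcome status, so risks in the source population cannot be estimated directly — relative risk is not valid here. The odds ratio is the appropriate measure.
OR = (a·d)/(b·c) = (651 × 997) / (676 × 643) = 649047 / 434668 = 1.49320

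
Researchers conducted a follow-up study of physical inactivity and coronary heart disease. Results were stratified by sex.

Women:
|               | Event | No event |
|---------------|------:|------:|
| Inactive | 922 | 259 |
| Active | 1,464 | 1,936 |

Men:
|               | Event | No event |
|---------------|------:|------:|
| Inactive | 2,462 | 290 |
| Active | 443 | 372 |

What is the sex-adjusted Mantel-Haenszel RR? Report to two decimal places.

1.73

RR_MH = Σ(aᵢ·n₀ᵢ/nᵢ) / Σ(cᵢ·n₁ᵢ/nᵢ), with n₁ᵢ = aᵢ+bᵢ (exposed), n₀ᵢ = cᵢ+dᵢ (unexposed), nᵢ = n₁ᵢ+n₀ᵢ.
Stratum 1 (Women): n₁ = 1181, n₀ = 3400, n = 4581; a·n₀/n = 922·3400/4581 = 684.3047; c·n₁/n = 1464·1181/4581 = 377.4250
Stratum 2 (Men): n₁ = 2752, n₀ = 815, n = 3567; a·n₀/n = 2462·815/3567 = 562.5259; c·n₁/n = 443·2752/3567 = 341.7819
RR_MH = (684.3047 + 562.5259) / (377.4250 + 341.7819) = 1246.8307 / 719.2069 = 1.73362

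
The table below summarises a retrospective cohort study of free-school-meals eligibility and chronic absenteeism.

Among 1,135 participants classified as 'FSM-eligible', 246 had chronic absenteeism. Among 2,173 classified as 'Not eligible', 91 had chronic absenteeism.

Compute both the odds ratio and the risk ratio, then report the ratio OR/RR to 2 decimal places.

From the description: a = 246, b = 889, c = 91, d = 2082.
OR = (246·2082)/(889·91) = 512172/80899 = 6.33101
Risk in exposed = 246/1135 = 0.21674; risk in unexposed = 91/2173 = 0.04188; RR = 5.17556
OR/RR = 6.33101 / 5.17556 = 1.22325
The outcome is not rare, so the OR lies further from 1 than the RR.

1.22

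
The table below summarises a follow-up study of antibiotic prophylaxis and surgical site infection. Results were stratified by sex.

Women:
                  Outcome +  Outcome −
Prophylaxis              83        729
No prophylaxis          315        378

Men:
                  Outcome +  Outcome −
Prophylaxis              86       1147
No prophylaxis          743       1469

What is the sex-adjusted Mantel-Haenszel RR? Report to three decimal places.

0.214

RR_MH = Σ(aᵢ·n₀ᵢ/nᵢ) / Σ(cᵢ·n₁ᵢ/nᵢ), with n₁ᵢ = aᵢ+bᵢ (exposed), n₀ᵢ = cᵢ+dᵢ (unexposed), nᵢ = n₁ᵢ+n₀ᵢ.
Stratum 1 (Women): n₁ = 812, n₀ = 693, n = 1505; a·n₀/n = 83·693/1505 = 38.2186; c·n₁/n = 315·812/1505 = 169.9535
Stratum 2 (Men): n₁ = 1233, n₀ = 2212, n = 3445; a·n₀/n = 86·2212/3445 = 55.2197; c·n₁/n = 743·1233/3445 = 265.9271
RR_MH = (38.2186 + 55.2197) / (169.9535 + 265.9271) = 93.4383 / 435.8806 = 0.21437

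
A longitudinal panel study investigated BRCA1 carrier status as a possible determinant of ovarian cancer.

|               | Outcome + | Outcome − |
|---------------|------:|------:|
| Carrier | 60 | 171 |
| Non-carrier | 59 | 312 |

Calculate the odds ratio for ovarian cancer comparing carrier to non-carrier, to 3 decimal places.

Cells: a = 60, b = 171, c = 59, d = 312.
OR = (a·d)/(b·c) = (60 × 312) / (171 × 59) = 18720 / 10089 = 1.85549
The odds of ovarian cancer are about 1.86 times as high in the carrier group.

1.855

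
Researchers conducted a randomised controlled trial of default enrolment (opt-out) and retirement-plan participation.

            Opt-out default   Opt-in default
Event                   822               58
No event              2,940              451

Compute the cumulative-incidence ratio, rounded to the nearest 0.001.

Reading the table with exposure as columns: a = 822 (Opt-out default, case), b = 2940 (Opt-out default, non-case), c = 58 (Opt-in default, case), d = 451.
Risk in exposed = 822/3762 = 0.21850; risk in unexposed = 58/509 = 0.11395.
RR = 0.21850 / 0.11395 = 1.91753
The risk among the exposed is 1.92 times that among the unexposed.

1.918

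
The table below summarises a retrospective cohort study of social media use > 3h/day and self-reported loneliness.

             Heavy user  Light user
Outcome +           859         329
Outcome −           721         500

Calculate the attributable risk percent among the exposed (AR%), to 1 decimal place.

Reading the table with exposure as columns: a = 859 (Heavy user, case), b = 721 (Heavy user, non-case), c = 329 (Light user, case), d = 500.
Risk in exposed = 859/1580 = 0.54367; risk in unexposed = 329/829 = 0.39686.
RR = 0.54367/0.39686 = 1.36992
AR% = (RR − 1)/RR × 100 = (1.36992 − 1)/1.36992 × 100 = 27.0030%

27.0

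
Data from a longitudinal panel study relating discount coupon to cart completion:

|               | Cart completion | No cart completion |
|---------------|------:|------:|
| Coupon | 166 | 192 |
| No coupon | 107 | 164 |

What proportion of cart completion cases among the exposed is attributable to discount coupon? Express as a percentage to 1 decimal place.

Cells: a = 166, b = 192, c = 107, d = 164.
Risk in exposed = 166/358 = 0.46369; risk in unexposed = 107/271 = 0.39483.
RR = 0.46369/0.39483 = 1.17439
AR% = (RR − 1)/RR × 100 = (1.17439 − 1)/1.17439 × 100 = 14.8491%

14.8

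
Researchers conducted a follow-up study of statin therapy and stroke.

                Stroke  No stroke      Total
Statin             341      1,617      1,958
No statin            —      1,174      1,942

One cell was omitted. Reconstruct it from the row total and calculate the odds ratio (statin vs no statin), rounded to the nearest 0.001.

0.322

The missing cell is in the unexposed row: 1942 − 1174 = 768.
So a = 341, b = 1617, c = 768, d = 1174.
OR = (a·d)/(b·c) = (341 × 1174) / (1617 × 768) = 400334 / 1241856 = 0.32237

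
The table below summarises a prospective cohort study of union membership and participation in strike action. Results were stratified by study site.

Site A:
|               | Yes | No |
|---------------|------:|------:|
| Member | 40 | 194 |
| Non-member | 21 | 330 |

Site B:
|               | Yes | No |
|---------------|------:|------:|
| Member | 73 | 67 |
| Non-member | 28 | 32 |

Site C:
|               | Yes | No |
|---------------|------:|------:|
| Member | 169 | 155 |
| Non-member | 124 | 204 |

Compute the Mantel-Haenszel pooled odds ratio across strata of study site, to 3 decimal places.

1.901

OR_MH = Σ(aᵢdᵢ/nᵢ) / Σ(bᵢcᵢ/nᵢ), where nᵢ is the stratum total.
Stratum 1 (Site A): n = 585; a·d/n = 40·330/585 = 22.5641; b·c/n = 194·21/585 = 6.9641
Stratum 2 (Site B): n = 200; a·d/n = 73·32/200 = 11.6800; b·c/n = 67·28/200 = 9.3800
Stratum 3 (Site C): n = 652; a·d/n = 169·204/652 = 52.8773; b·c/n = 155·124/652 = 29.4785
OR_MH = (22.5641 + 11.6800 + 52.8773) / (6.9641 + 9.3800 + 29.4785) = 87.1214 / 45.8226 = 1.90127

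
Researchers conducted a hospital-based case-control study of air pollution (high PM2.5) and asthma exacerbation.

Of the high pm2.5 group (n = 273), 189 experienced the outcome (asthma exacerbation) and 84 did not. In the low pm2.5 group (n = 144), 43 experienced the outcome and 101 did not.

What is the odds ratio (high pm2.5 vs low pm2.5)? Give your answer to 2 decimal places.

5.28

From the description: a = 189, b = 84, c = 43, d = 101.
OR = (a·d)/(b·c) = (189 × 101) / (84 × 43) = 19089 / 3612 = 5.28488
The odds of asthma exacerbation are about 5.28 times as high in the high pm2.5 group.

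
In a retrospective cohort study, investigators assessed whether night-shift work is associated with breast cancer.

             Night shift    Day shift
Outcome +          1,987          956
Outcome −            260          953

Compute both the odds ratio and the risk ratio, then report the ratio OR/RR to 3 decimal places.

Reading the table with exposure as columns: a = 1987 (Night shift, case), b = 260 (Night shift, non-case), c = 956 (Day shift, case), d = 953.
OR = (1987·953)/(260·956) = 1893611/248560 = 7.61833
Risk in exposed = 1987/2247 = 0.88429; risk in unexposed = 956/1909 = 0.50079; RR = 1.76581
OR/RR = 7.61833 / 1.76581 = 4.31436
The outcome is not rare, so the OR lies further from 1 than the RR.

4.314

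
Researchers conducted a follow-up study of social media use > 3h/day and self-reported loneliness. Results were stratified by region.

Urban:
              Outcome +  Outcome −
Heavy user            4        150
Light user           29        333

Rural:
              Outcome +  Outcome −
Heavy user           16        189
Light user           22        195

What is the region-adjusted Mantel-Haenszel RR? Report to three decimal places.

RR_MH = Σ(aᵢ·n₀ᵢ/nᵢ) / Σ(cᵢ·n₁ᵢ/nᵢ), with n₁ᵢ = aᵢ+bᵢ (exposed), n₀ᵢ = cᵢ+dᵢ (unexposed), nᵢ = n₁ᵢ+n₀ᵢ.
Stratum 1 (Urban): n₁ = 154, n₀ = 362, n = 516; a·n₀/n = 4·362/516 = 2.8062; c·n₁/n = 29·154/516 = 8.6550
Stratum 2 (Rural): n₁ = 205, n₀ = 217, n = 422; a·n₀/n = 16·217/422 = 8.2275; c·n₁/n = 22·205/422 = 10.6872
RR_MH = (2.8062 + 8.2275) / (8.6550 + 10.6872) = 11.0337 / 19.3422 = 0.57045

0.570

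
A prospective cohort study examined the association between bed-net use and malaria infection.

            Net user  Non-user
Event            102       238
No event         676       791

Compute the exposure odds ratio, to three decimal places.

Reading the table with exposure as columns: a = 102 (Net user, case), b = 676 (Net user, non-case), c = 238 (Non-user, case), d = 791.
OR = (a·d)/(b·c) = (102 × 791) / (676 × 238) = 80682 / 160888 = 0.50148
Exposure is associated with lower odds of malaria infection (OR = 0.50 < 1).

0.501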